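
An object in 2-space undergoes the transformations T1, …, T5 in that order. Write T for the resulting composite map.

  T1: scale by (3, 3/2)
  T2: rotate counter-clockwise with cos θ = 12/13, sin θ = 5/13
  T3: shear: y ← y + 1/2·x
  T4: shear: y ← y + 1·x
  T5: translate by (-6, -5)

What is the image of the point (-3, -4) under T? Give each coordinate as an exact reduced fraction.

T1 scale by (3, 3/2): (-3, -4) → (-9, -6)
T2 rotate counter-clockwise with cos θ = 12/13, sin θ = 5/13: (-9, -6) → (-6, -9)
T3 shear: y ← y + 1/2·x: (-6, -9) → (-6, -12)
T4 shear: y ← y + 1·x: (-6, -12) → (-6, -18)
T5 translate by (-6, -5): (-6, -18) → (-12, -23)

T(p) = (-12, -23)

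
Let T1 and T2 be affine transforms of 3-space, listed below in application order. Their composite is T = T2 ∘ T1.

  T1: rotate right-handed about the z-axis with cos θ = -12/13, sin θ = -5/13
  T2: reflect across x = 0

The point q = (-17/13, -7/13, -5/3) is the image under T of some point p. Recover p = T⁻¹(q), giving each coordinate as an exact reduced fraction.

T1 = [-12/13 5/13 0 0; -5/13 -12/13 0 0; 0 0 1 0; 0 0 0 1]
T2·T1 = [12/13 -5/13 0 0; -5/13 -12/13 0 0; 0 0 1 0; 0 0 0 1]
det M = -1; M⁻¹ = [12/13 -5/13 0 0; -5/13 -12/13 0 0; 0 0 1 0; 0 0 0 1]
M⁻¹ · (-17/13, -7/13, -5/3)ᵀ = (-1, 1, -5/3)ᵀ

p = (-1, 1, -5/3)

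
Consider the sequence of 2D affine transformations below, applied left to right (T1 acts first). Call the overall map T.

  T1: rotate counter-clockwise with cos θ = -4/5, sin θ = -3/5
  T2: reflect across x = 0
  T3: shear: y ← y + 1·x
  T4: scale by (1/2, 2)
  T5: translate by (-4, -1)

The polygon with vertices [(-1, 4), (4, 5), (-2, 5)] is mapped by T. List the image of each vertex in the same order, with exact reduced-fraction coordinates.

T1 rotate counter-clockwise with cos θ = -4/5, sin θ = -3/5: (-1, 4) → (16/5, -13/5); (4, 5) → (-1/5, -32/5); (-2, 5) → (23/5, -14/5)
T2 reflect across x = 0: (16/5, -13/5) → (-16/5, -13/5); (-1/5, -32/5) → (1/5, -32/5); (23/5, -14/5) → (-23/5, -14/5)
T3 shear: y ← y + 1·x: (-16/5, -13/5) → (-16/5, -29/5); (1/5, -32/5) → (1/5, -31/5); (-23/5, -14/5) → (-23/5, -37/5)
T4 scale by (1/2, 2): (-16/5, -29/5) → (-8/5, -58/5); (1/5, -31/5) → (1/10, -62/5); (-23/5, -37/5) → (-23/10, -74/5)
T5 translate by (-4, -1): (-8/5, -58/5) → (-28/5, -63/5); (1/10, -62/5) → (-39/10, -67/5); (-23/10, -74/5) → (-63/10, -79/5)

image vertices: (-28/5, -63/5), (-39/10, -67/5), (-63/10, -79/5)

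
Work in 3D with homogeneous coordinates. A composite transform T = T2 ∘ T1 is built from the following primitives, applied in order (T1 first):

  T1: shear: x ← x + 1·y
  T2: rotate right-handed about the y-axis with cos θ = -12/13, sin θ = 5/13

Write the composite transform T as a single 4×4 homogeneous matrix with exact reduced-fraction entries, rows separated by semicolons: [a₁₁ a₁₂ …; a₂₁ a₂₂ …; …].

T = [-12/13 -12/13 5/13 0; 0 1 0 0; -5/13 -5/13 -12/13 0; 0 0 0 1]

T1 = [1 1 0 0; 0 1 0 0; 0 0 1 0; 0 0 0 1]
T2·T1 = [-12/13 -12/13 5/13 0; 0 1 0 0; -5/13 -5/13 -12/13 0; 0 0 0 1]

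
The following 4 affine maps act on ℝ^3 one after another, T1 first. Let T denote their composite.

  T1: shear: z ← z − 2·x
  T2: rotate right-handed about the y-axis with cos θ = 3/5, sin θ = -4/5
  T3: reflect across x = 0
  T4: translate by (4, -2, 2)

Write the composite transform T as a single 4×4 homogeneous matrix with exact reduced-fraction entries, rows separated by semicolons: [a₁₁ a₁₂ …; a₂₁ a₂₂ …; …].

T = [-11/5 0 4/5 4; 0 1 0 -2; -2/5 0 3/5 2; 0 0 0 1]

T1 = [1 0 0 0; 0 1 0 0; -2 0 1 0; 0 0 0 1]
T2·T1 = [11/5 0 -4/5 0; 0 1 0 0; -2/5 0 3/5 0; 0 0 0 1]
T3·…·T1 = [-11/5 0 4/5 0; 0 1 0 0; -2/5 0 3/5 0; 0 0 0 1]
T4·…·T1 = [-11/5 0 4/5 4; 0 1 0 -2; -2/5 0 3/5 2; 0 0 0 1]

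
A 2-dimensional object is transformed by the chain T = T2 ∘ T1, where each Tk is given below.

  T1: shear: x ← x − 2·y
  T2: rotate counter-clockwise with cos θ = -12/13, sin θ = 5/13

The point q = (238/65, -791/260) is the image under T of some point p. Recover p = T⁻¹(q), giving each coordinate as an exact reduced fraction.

p = (-7/4, 7/5)

T1 = [1 -2 0; 0 1 0; 0 0 1]
T2·T1 = [-12/13 19/13 0; 5/13 -22/13 0; 0 0 1]
det M = 1; M⁻¹ = [-22/13 -19/13 0; -5/13 -12/13 0; 0 0 1]
M⁻¹ · (238/65, -791/260)ᵀ = (-7/4, 7/5)ᵀ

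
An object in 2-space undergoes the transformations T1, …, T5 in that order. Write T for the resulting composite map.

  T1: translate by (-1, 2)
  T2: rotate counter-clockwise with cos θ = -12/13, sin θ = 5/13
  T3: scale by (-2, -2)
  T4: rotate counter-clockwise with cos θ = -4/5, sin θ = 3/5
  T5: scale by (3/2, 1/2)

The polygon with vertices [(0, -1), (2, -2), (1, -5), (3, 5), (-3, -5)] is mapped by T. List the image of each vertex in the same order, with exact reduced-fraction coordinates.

T1 translate by (-1, 2): (0, -1) → (-1, 1); (2, -2) → (1, 0); (1, -5) → (0, -3); (3, 5) → (2, 7); (-3, -5) → (-4, -3)
T2 rotate counter-clockwise with cos θ = -12/13, sin θ = 5/13: (-1, 1) → (7/13, -17/13); (1, 0) → (-12/13, 5/13); (0, -3) → (15/13, 36/13); (2, 7) → (-59/13, -74/13); (-4, -3) → (63/13, 16/13)
T3 scale by (-2, -2): (7/13, -17/13) → (-14/13, 34/13); (-12/13, 5/13) → (24/13, -10/13); (15/13, 36/13) → (-30/13, -72/13); (-59/13, -74/13) → (118/13, 148/13); (63/13, 16/13) → (-126/13, -32/13)
T4 rotate counter-clockwise with cos θ = -4/5, sin θ = 3/5: (-14/13, 34/13) → (-46/65, -178/65); (24/13, -10/13) → (-66/65, 112/65); (-30/13, -72/13) → (336/65, 198/65); (118/13, 148/13) → (-916/65, -238/65); (-126/13, -32/13) → (120/13, -50/13)
T5 scale by (3/2, 1/2): (-46/65, -178/65) → (-69/65, -89/65); (-66/65, 112/65) → (-99/65, 56/65); (336/65, 198/65) → (504/65, 99/65); (-916/65, -238/65) → (-1374/65, -119/65); (120/13, -50/13) → (180/13, -25/13)

image vertices: (-69/65, -89/65), (-99/65, 56/65), (504/65, 99/65), (-1374/65, -119/65), (180/13, -25/13)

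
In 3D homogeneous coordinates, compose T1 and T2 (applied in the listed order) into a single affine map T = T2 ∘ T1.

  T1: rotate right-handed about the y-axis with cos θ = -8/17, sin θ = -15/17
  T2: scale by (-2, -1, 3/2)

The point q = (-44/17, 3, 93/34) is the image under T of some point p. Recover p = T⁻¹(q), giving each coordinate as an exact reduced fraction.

p = (1, -3, -2)

T1 = [-8/17 0 -15/17 0; 0 1 0 0; 15/17 0 -8/17 0; 0 0 0 1]
T2·T1 = [16/17 0 30/17 0; 0 -1 0 0; 45/34 0 -12/17 0; 0 0 0 1]
det M = 3; M⁻¹ = [4/17 0 10/17 0; 0 -1 0 0; 15/34 0 -16/51 0; 0 0 0 1]
M⁻¹ · (-44/17, 3, 93/34)ᵀ = (1, -3, -2)ᵀ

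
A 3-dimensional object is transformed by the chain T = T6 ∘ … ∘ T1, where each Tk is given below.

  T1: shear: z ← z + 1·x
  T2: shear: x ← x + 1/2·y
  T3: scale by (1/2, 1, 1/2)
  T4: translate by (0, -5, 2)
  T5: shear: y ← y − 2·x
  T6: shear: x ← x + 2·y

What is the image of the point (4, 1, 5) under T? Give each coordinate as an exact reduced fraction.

T1 shear: z ← z + 1·x: (4, 1, 5) → (4, 1, 9)
T2 shear: x ← x + 1/2·y: (4, 1, 9) → (9/2, 1, 9)
T3 scale by (1/2, 1, 1/2): (9/2, 1, 9) → (9/4, 1, 9/2)
T4 translate by (0, -5, 2): (9/4, 1, 9/2) → (9/4, -4, 13/2)
T5 shear: y ← y − 2·x: (9/4, -4, 13/2) → (9/4, -17/2, 13/2)
T6 shear: x ← x + 2·y: (9/4, -17/2, 13/2) → (-59/4, -17/2, 13/2)

T(p) = (-59/4, -17/2, 13/2)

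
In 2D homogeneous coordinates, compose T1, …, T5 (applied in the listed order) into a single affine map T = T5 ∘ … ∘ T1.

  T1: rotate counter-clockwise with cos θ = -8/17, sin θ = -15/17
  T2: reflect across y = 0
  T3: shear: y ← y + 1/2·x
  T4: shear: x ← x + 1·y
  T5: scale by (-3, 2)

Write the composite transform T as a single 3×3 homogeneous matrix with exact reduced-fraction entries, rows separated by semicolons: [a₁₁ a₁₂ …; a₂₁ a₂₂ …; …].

T1 = [-8/17 15/17 0; -15/17 -8/17 0; 0 0 1]
T2·T1 = [-8/17 15/17 0; 15/17 8/17 0; 0 0 1]
T3·…·T1 = [-8/17 15/17 0; 11/17 31/34 0; 0 0 1]
T4·…·T1 = [3/17 61/34 0; 11/17 31/34 0; 0 0 1]
T5·…·T1 = [-9/17 -183/34 0; 22/17 31/17 0; 0 0 1]

T = [-9/17 -183/34 0; 22/17 31/17 0; 0 0 1]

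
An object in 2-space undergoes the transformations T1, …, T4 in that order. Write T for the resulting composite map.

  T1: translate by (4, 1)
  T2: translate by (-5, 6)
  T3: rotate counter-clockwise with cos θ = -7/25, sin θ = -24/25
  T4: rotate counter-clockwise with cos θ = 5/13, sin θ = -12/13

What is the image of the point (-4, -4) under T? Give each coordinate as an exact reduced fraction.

T1 translate by (4, 1): (-4, -4) → (0, -3)
T2 translate by (-5, 6): (0, -3) → (-5, 3)
T3 rotate counter-clockwise with cos θ = -7/25, sin θ = -24/25: (-5, 3) → (107/25, 99/25)
T4 rotate counter-clockwise with cos θ = 5/13, sin θ = -12/13: (107/25, 99/25) → (1723/325, -789/325)

T(p) = (1723/325, -789/325)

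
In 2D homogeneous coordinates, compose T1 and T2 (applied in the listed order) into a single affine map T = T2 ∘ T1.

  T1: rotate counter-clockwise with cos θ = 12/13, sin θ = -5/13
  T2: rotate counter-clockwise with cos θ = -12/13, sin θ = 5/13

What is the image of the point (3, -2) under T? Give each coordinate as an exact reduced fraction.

T(p) = (-9/13, 46/13)

T1 rotate counter-clockwise with cos θ = 12/13, sin θ = -5/13: (3, -2) → (2, -3)
T2 rotate counter-clockwise with cos θ = -12/13, sin θ = 5/13: (2, -3) → (-9/13, 46/13)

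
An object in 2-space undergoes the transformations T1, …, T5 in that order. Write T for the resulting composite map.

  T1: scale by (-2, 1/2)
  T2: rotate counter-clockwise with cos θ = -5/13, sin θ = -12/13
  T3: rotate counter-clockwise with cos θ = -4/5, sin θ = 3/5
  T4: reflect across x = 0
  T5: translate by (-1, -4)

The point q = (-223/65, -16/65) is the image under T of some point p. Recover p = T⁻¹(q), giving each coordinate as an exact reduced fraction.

p = (-2, 4)

T1 = [-2 0 0; 0 1/2 0; 0 0 1]
T2·T1 = [10/13 6/13 0; 24/13 -5/26 0; 0 0 1]
T3·…·T1 = [-112/65 -33/130 0; -66/65 28/65 0; 0 0 1]
T4·…·T1 = [112/65 33/130 0; -66/65 28/65 0; 0 0 1]
T5·…·T1 = [112/65 33/130 -1; -66/65 28/65 -4; 0 0 1]
det M = 1; M⁻¹ = [28/65 -33/130 -38/65; 66/65 112/65 514/65; 0 0 1]
M⁻¹ · (-223/65, -16/65)ᵀ = (-2, 4)ᵀ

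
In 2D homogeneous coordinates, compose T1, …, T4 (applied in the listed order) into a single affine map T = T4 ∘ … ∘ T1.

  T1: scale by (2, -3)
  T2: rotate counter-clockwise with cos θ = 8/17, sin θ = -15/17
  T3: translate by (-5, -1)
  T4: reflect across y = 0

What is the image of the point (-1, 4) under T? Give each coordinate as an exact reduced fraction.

T1 scale by (2, -3): (-1, 4) → (-2, -12)
T2 rotate counter-clockwise with cos θ = 8/17, sin θ = -15/17: (-2, -12) → (-196/17, -66/17)
T3 translate by (-5, -1): (-196/17, -66/17) → (-281/17, -83/17)
T4 reflect across y = 0: (-281/17, -83/17) → (-281/17, 83/17)

T(p) = (-281/17, 83/17)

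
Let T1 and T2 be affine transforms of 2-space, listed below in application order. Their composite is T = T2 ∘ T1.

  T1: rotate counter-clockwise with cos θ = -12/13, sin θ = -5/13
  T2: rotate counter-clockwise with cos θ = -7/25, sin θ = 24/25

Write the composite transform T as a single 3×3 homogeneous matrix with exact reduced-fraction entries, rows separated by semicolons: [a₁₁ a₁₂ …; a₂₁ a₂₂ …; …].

T = [204/325 253/325 0; -253/325 204/325 0; 0 0 1]

T1 = [-12/13 5/13 0; -5/13 -12/13 0; 0 0 1]
T2·T1 = [204/325 253/325 0; -253/325 204/325 0; 0 0 1]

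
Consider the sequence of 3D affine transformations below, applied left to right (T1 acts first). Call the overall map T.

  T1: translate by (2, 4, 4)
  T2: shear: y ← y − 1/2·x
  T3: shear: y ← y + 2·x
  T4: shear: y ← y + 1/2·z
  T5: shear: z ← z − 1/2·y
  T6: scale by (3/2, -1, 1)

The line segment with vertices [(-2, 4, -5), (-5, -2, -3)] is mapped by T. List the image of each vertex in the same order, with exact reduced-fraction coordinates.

image vertices: (0, -15/2, -19/4), (-9/2, 2, 2)

T1 translate by (2, 4, 4): (-2, 4, -5) → (0, 8, -1); (-5, -2, -3) → (-3, 2, 1)
T2 shear: y ← y − 1/2·x: (0, 8, -1) → (0, 8, -1); (-3, 2, 1) → (-3, 7/2, 1)
T3 shear: y ← y + 2·x: (0, 8, -1) → (0, 8, -1); (-3, 7/2, 1) → (-3, -5/2, 1)
T4 shear: y ← y + 1/2·z: (0, 8, -1) → (0, 15/2, -1); (-3, -5/2, 1) → (-3, -2, 1)
T5 shear: z ← z − 1/2·y: (0, 15/2, -1) → (0, 15/2, -19/4); (-3, -2, 1) → (-3, -2, 2)
T6 scale by (3/2, -1, 1): (0, 15/2, -19/4) → (0, -15/2, -19/4); (-3, -2, 2) → (-9/2, 2, 2)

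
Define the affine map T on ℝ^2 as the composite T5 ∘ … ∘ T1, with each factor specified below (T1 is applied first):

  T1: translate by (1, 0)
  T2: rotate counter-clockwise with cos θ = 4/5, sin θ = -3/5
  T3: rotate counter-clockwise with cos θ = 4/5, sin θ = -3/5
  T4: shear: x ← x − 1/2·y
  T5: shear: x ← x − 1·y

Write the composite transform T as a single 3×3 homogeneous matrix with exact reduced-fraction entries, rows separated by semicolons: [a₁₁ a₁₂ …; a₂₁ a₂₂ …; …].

T1 = [1 0 1; 0 1 0; 0 0 1]
T2·T1 = [4/5 3/5 4/5; -3/5 4/5 -3/5; 0 0 1]
T3·…·T1 = [7/25 24/25 7/25; -24/25 7/25 -24/25; 0 0 1]
T4·…·T1 = [19/25 41/50 19/25; -24/25 7/25 -24/25; 0 0 1]
T5·…·T1 = [43/25 27/50 43/25; -24/25 7/25 -24/25; 0 0 1]

T = [43/25 27/50 43/25; -24/25 7/25 -24/25; 0 0 1]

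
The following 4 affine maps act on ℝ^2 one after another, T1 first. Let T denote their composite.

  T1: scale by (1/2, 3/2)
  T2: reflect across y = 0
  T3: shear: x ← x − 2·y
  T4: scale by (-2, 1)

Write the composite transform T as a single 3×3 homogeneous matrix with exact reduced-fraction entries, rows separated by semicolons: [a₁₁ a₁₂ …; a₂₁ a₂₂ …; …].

T1 = [1/2 0 0; 0 3/2 0; 0 0 1]
T2·T1 = [1/2 0 0; 0 -3/2 0; 0 0 1]
T3·…·T1 = [1/2 3 0; 0 -3/2 0; 0 0 1]
T4·…·T1 = [-1 -6 0; 0 -3/2 0; 0 0 1]

T = [-1 -6 0; 0 -3/2 0; 0 0 1]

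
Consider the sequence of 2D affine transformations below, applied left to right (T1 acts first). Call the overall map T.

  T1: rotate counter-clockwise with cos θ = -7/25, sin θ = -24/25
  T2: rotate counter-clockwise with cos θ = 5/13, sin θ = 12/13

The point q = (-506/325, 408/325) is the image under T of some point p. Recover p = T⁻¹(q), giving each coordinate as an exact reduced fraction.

p = (-2, 0)

T1 = [-7/25 24/25 0; -24/25 -7/25 0; 0 0 1]
T2·T1 = [253/325 204/325 0; -204/325 253/325 0; 0 0 1]
det M = 1; M⁻¹ = [253/325 -204/325 0; 204/325 253/325 0; 0 0 1]
M⁻¹ · (-506/325, 408/325)ᵀ = (-2, 0)ᵀ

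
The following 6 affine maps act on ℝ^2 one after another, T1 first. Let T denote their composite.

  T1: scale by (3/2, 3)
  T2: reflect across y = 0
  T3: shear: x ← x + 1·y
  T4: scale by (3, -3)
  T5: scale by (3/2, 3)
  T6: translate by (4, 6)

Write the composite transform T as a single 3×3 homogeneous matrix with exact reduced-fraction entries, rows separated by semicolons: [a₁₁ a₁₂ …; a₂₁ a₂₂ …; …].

T1 = [3/2 0 0; 0 3 0; 0 0 1]
T2·T1 = [3/2 0 0; 0 -3 0; 0 0 1]
T3·…·T1 = [3/2 -3 0; 0 -3 0; 0 0 1]
T4·…·T1 = [9/2 -9 0; 0 9 0; 0 0 1]
T5·…·T1 = [27/4 -27/2 0; 0 27 0; 0 0 1]
T6·…·T1 = [27/4 -27/2 4; 0 27 6; 0 0 1]

T = [27/4 -27/2 4; 0 27 6; 0 0 1]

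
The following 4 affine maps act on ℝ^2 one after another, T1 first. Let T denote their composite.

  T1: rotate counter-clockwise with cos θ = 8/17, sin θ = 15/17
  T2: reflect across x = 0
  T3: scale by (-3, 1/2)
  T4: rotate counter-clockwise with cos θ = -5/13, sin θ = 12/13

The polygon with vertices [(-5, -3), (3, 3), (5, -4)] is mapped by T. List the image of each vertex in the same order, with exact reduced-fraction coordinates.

T1 rotate counter-clockwise with cos θ = 8/17, sin θ = 15/17: (-5, -3) → (5/17, -99/17); (3, 3) → (-21/17, 69/17); (5, -4) → (100/17, 43/17)
T2 reflect across x = 0: (5/17, -99/17) → (-5/17, -99/17); (-21/17, 69/17) → (21/17, 69/17); (100/17, 43/17) → (-100/17, 43/17)
T3 scale by (-3, 1/2): (-5/17, -99/17) → (15/17, -99/34); (21/17, 69/17) → (-63/17, 69/34); (-100/17, 43/17) → (300/17, 43/34)
T4 rotate counter-clockwise with cos θ = -5/13, sin θ = 12/13: (15/17, -99/34) → (519/221, 855/442); (-63/17, 69/34) → (-99/221, -1857/442); (300/17, 43/34) → (-1758/221, 6985/442)

image vertices: (519/221, 855/442), (-99/221, -1857/442), (-1758/221, 6985/442)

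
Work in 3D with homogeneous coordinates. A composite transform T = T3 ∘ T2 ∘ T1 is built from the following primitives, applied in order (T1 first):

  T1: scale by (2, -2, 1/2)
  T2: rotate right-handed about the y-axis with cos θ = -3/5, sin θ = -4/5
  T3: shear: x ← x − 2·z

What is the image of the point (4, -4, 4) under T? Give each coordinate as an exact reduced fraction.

T1 scale by (2, -2, 1/2): (4, -4, 4) → (8, 8, 2)
T2 rotate right-handed about the y-axis with cos θ = -3/5, sin θ = -4/5: (8, 8, 2) → (-32/5, 8, 26/5)
T3 shear: x ← x − 2·z: (-32/5, 8, 26/5) → (-84/5, 8, 26/5)

T(p) = (-84/5, 8, 26/5)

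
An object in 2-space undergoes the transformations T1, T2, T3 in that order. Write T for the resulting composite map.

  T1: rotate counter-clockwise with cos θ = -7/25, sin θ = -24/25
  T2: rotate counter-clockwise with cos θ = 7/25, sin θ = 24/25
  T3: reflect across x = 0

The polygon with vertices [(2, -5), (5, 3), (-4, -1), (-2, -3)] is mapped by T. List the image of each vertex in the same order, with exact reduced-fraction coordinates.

T1 rotate counter-clockwise with cos θ = -7/25, sin θ = -24/25: (2, -5) → (-134/25, -13/25); (5, 3) → (37/25, -141/25); (-4, -1) → (4/25, 103/25); (-2, -3) → (-58/25, 69/25)
T2 rotate counter-clockwise with cos θ = 7/25, sin θ = 24/25: (-134/25, -13/25) → (-626/625, -3307/625); (37/25, -141/25) → (3643/625, -99/625); (4/25, 103/25) → (-2444/625, 817/625); (-58/25, 69/25) → (-2062/625, -909/625)
T3 reflect across x = 0: (-626/625, -3307/625) → (626/625, -3307/625); (3643/625, -99/625) → (-3643/625, -99/625); (-2444/625, 817/625) → (2444/625, 817/625); (-2062/625, -909/625) → (2062/625, -909/625)

image vertices: (626/625, -3307/625), (-3643/625, -99/625), (2444/625, 817/625), (2062/625, -909/625)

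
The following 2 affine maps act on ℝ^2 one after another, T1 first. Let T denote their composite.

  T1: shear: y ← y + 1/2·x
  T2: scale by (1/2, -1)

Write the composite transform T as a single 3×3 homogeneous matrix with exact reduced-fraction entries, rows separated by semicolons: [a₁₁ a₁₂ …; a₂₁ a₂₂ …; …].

T = [1/2 0 0; -1/2 -1 0; 0 0 1]

T1 = [1 0 0; 1/2 1 0; 0 0 1]
T2·T1 = [1/2 0 0; -1/2 -1 0; 0 0 1]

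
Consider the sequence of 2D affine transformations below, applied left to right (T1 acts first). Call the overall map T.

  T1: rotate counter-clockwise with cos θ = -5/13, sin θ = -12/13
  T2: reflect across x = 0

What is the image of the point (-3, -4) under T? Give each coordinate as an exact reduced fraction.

T1 rotate counter-clockwise with cos θ = -5/13, sin θ = -12/13: (-3, -4) → (-33/13, 56/13)
T2 reflect across x = 0: (-33/13, 56/13) → (33/13, 56/13)

T(p) = (33/13, 56/13)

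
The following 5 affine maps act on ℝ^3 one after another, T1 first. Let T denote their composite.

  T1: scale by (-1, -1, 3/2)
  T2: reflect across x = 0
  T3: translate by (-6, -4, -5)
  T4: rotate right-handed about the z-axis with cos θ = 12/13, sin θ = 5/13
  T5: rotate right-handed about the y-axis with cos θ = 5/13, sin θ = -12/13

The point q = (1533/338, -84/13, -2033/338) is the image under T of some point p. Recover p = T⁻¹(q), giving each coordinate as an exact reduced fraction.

T1 = [-1 0 0 0; 0 -1 0 0; 0 0 3/2 0; 0 0 0 1]
T2·T1 = [1 0 0 0; 0 -1 0 0; 0 0 3/2 0; 0 0 0 1]
T3·…·T1 = [1 0 0 -6; 0 -1 0 -4; 0 0 3/2 -5; 0 0 0 1]
T4·…·T1 = [12/13 5/13 0 -4; 5/13 -12/13 0 -6; 0 0 3/2 -5; 0 0 0 1]
T5·…·T1 = [60/169 25/169 -18/13 40/13; 5/13 -12/13 0 -6; 144/169 60/169 15/26 -73/13; 0 0 0 1]
det M = -3/2; M⁻¹ = [60/169 5/13 144/169 6; 25/169 -12/13 60/169 -4; -8/13 0 10/39 10/3; 0 0 0 1]
M⁻¹ · (1533/338, -84/13, -2033/338)ᵀ = (0, 1/2, -1)ᵀ

p = (0, 1/2, -1)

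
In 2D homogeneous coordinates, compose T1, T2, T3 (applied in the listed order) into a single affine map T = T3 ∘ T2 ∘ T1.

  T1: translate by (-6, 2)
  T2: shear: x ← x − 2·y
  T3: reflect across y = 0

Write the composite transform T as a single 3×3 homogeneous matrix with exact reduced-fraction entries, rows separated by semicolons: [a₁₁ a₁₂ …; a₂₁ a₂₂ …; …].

T = [1 -2 -10; 0 -1 -2; 0 0 1]

T1 = [1 0 -6; 0 1 2; 0 0 1]
T2·T1 = [1 -2 -10; 0 1 2; 0 0 1]
T3·…·T1 = [1 -2 -10; 0 -1 -2; 0 0 1]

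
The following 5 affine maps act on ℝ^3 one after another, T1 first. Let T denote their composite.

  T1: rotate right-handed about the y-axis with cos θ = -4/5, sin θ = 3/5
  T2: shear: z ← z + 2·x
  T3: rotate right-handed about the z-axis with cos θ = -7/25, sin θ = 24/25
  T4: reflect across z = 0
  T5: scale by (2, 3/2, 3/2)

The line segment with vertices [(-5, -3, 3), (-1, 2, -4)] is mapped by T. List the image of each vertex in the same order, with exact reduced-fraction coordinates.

image vertices: (314/125, 2403/250, -183/10), (-368/125, -393/125, -9/10)

T1 rotate right-handed about the y-axis with cos θ = -4/5, sin θ = 3/5: (-5, -3, 3) → (29/5, -3, 3/5); (-1, 2, -4) → (-8/5, 2, 19/5)
T2 shear: z ← z + 2·x: (29/5, -3, 3/5) → (29/5, -3, 61/5); (-8/5, 2, 19/5) → (-8/5, 2, 3/5)
T3 rotate right-handed about the z-axis with cos θ = -7/25, sin θ = 24/25: (29/5, -3, 61/5) → (157/125, 801/125, 61/5); (-8/5, 2, 3/5) → (-184/125, -262/125, 3/5)
T4 reflect across z = 0: (157/125, 801/125, 61/5) → (157/125, 801/125, -61/5); (-184/125, -262/125, 3/5) → (-184/125, -262/125, -3/5)
T5 scale by (2, 3/2, 3/2): (157/125, 801/125, -61/5) → (314/125, 2403/250, -183/10); (-184/125, -262/125, -3/5) → (-368/125, -393/125, -9/10)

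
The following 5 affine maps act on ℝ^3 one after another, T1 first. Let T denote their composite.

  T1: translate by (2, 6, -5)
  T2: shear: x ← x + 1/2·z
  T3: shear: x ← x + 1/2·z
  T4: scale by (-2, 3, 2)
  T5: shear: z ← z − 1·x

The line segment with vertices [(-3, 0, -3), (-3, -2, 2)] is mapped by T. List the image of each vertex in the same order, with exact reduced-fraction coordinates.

T1 translate by (2, 6, -5): (-3, 0, -3) → (-1, 6, -8); (-3, -2, 2) → (-1, 4, -3)
T2 shear: x ← x + 1/2·z: (-1, 6, -8) → (-5, 6, -8); (-1, 4, -3) → (-5/2, 4, -3)
T3 shear: x ← x + 1/2·z: (-5, 6, -8) → (-9, 6, -8); (-5/2, 4, -3) → (-4, 4, -3)
T4 scale by (-2, 3, 2): (-9, 6, -8) → (18, 18, -16); (-4, 4, -3) → (8, 12, -6)
T5 shear: z ← z − 1·x: (18, 18, -16) → (18, 18, -34); (8, 12, -6) → (8, 12, -14)

image vertices: (18, 18, -34), (8, 12, -14)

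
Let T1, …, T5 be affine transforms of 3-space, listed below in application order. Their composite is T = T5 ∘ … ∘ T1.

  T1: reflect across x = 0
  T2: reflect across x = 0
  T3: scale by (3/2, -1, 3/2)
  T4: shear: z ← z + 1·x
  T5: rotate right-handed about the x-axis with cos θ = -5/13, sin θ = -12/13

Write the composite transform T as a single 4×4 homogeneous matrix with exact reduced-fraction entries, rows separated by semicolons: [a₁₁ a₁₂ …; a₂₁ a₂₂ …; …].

T = [3/2 0 0 0; 18/13 5/13 18/13 0; -15/26 12/13 -15/26 0; 0 0 0 1]

T1 = [-1 0 0 0; 0 1 0 0; 0 0 1 0; 0 0 0 1]
T2·T1 = [1 0 0 0; 0 1 0 0; 0 0 1 0; 0 0 0 1]
T3·…·T1 = [3/2 0 0 0; 0 -1 0 0; 0 0 3/2 0; 0 0 0 1]
T4·…·T1 = [3/2 0 0 0; 0 -1 0 0; 3/2 0 3/2 0; 0 0 0 1]
T5·…·T1 = [3/2 0 0 0; 18/13 5/13 18/13 0; -15/26 12/13 -15/26 0; 0 0 0 1]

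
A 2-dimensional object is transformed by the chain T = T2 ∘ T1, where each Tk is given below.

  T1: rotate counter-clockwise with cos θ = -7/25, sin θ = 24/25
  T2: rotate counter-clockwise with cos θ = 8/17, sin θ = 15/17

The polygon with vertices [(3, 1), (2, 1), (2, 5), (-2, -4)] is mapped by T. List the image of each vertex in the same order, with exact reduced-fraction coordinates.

image vertices: (-267/85, -31/85), (-919/425, -242/425), (-1267/425, -1906/425), (236/85, 298/85)

T1 rotate counter-clockwise with cos θ = -7/25, sin θ = 24/25: (3, 1) → (-9/5, 13/5); (2, 1) → (-38/25, 41/25); (2, 5) → (-134/25, 13/25); (-2, -4) → (22/5, -4/5)
T2 rotate counter-clockwise with cos θ = 8/17, sin θ = 15/17: (-9/5, 13/5) → (-267/85, -31/85); (-38/25, 41/25) → (-919/425, -242/425); (-134/25, 13/25) → (-1267/425, -1906/425); (22/5, -4/5) → (236/85, 298/85)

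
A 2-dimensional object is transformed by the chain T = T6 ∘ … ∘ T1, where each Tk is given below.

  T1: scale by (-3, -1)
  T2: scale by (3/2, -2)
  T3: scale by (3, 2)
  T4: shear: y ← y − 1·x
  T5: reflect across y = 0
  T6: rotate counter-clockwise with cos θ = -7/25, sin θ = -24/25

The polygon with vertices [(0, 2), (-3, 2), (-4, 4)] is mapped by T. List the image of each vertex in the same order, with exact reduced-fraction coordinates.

image vertices: (-192/25, 56/25), (993/50, -2399/50), (534/25, -1562/25)

T1 scale by (-3, -1): (0, 2) → (0, -2); (-3, 2) → (9, -2); (-4, 4) → (12, -4)
T2 scale by (3/2, -2): (0, -2) → (0, 4); (9, -2) → (27/2, 4); (12, -4) → (18, 8)
T3 scale by (3, 2): (0, 4) → (0, 8); (27/2, 4) → (81/2, 8); (18, 8) → (54, 16)
T4 shear: y ← y − 1·x: (0, 8) → (0, 8); (81/2, 8) → (81/2, -65/2); (54, 16) → (54, -38)
T5 reflect across y = 0: (0, 8) → (0, -8); (81/2, -65/2) → (81/2, 65/2); (54, -38) → (54, 38)
T6 rotate counter-clockwise with cos θ = -7/25, sin θ = -24/25: (0, -8) → (-192/25, 56/25); (81/2, 65/2) → (993/50, -2399/50); (54, 38) → (534/25, -1562/25)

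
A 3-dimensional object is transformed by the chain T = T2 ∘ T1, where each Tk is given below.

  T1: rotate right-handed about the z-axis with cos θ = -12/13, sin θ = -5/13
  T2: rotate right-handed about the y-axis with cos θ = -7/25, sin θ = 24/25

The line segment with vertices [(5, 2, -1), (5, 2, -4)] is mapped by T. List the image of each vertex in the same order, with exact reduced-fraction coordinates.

image vertices: (38/325, -49/13, 1291/325), (-898/325, -49/13, 1564/325)

T1 rotate right-handed about the z-axis with cos θ = -12/13, sin θ = -5/13: (5, 2, -1) → (-50/13, -49/13, -1); (5, 2, -4) → (-50/13, -49/13, -4)
T2 rotate right-handed about the y-axis with cos θ = -7/25, sin θ = 24/25: (-50/13, -49/13, -1) → (38/325, -49/13, 1291/325); (-50/13, -49/13, -4) → (-898/325, -49/13, 1564/325)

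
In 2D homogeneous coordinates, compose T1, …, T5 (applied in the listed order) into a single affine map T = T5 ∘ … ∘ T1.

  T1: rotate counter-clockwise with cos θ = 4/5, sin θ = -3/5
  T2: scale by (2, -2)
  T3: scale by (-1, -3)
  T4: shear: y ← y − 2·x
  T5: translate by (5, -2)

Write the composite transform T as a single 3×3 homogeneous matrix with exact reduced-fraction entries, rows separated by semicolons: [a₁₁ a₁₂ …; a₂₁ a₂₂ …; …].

T1 = [4/5 3/5 0; -3/5 4/5 0; 0 0 1]
T2·T1 = [8/5 6/5 0; 6/5 -8/5 0; 0 0 1]
T3·…·T1 = [-8/5 -6/5 0; -18/5 24/5 0; 0 0 1]
T4·…·T1 = [-8/5 -6/5 0; -2/5 36/5 0; 0 0 1]
T5·…·T1 = [-8/5 -6/5 5; -2/5 36/5 -2; 0 0 1]

T = [-8/5 -6/5 5; -2/5 36/5 -2; 0 0 1]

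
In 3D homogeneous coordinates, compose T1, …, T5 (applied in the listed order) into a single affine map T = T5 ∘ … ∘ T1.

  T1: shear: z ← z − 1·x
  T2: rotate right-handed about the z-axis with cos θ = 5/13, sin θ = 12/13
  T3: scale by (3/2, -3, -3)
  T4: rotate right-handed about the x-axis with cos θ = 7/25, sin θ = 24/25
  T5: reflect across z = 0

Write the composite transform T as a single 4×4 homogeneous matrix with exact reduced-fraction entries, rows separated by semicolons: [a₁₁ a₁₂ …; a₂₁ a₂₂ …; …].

T = [15/26 -18/13 0 0; -1188/325 -21/65 72/25 0; 591/325 72/65 21/25 0; 0 0 0 1]

T1 = [1 0 0 0; 0 1 0 0; -1 0 1 0; 0 0 0 1]
T2·T1 = [5/13 -12/13 0 0; 12/13 5/13 0 0; -1 0 1 0; 0 0 0 1]
T3·…·T1 = [15/26 -18/13 0 0; -36/13 -15/13 0 0; 3 0 -3 0; 0 0 0 1]
T4·…·T1 = [15/26 -18/13 0 0; -1188/325 -21/65 72/25 0; -591/325 -72/65 -21/25 0; 0 0 0 1]
T5·…·T1 = [15/26 -18/13 0 0; -1188/325 -21/65 72/25 0; 591/325 72/65 21/25 0; 0 0 0 1]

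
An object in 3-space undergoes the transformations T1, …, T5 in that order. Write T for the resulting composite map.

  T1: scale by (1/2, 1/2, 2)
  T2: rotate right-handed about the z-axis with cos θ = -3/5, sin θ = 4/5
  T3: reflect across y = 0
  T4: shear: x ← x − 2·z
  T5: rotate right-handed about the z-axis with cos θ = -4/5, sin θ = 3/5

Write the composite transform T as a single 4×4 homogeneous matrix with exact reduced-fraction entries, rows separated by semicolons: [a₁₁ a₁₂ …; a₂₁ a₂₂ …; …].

T1 = [1/2 0 0 0; 0 1/2 0 0; 0 0 2 0; 0 0 0 1]
T2·T1 = [-3/10 -2/5 0 0; 2/5 -3/10 0 0; 0 0 2 0; 0 0 0 1]
T3·…·T1 = [-3/10 -2/5 0 0; -2/5 3/10 0 0; 0 0 2 0; 0 0 0 1]
T4·…·T1 = [-3/10 -2/5 -4 0; -2/5 3/10 0 0; 0 0 2 0; 0 0 0 1]
T5·…·T1 = [12/25 7/50 16/5 0; 7/50 -12/25 -12/5 0; 0 0 2 0; 0 0 0 1]

T = [12/25 7/50 16/5 0; 7/50 -12/25 -12/5 0; 0 0 2 0; 0 0 0 1]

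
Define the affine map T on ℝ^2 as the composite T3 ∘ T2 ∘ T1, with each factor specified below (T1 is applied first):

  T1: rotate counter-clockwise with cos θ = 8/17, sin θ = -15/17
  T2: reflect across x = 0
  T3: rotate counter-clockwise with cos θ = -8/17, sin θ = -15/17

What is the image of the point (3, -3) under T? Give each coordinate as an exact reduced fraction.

T(p) = (-1203/289, 237/289)

T1 rotate counter-clockwise with cos θ = 8/17, sin θ = -15/17: (3, -3) → (-21/17, -69/17)
T2 reflect across x = 0: (-21/17, -69/17) → (21/17, -69/17)
T3 rotate counter-clockwise with cos θ = -8/17, sin θ = -15/17: (21/17, -69/17) → (-1203/289, 237/289)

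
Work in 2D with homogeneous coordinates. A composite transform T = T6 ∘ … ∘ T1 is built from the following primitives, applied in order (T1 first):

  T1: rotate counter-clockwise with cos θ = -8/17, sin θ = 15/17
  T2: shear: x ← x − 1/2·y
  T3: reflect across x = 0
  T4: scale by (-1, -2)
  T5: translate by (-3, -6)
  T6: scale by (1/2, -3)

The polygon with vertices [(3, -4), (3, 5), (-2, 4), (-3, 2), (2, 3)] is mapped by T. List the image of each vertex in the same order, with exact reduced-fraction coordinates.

image vertices: (-107/68, 768/17), (-305/68, 336/17), (-32/17, -66/17), (-53/68, -60/17), (-115/34, 342/17)

T1 rotate counter-clockwise with cos θ = -8/17, sin θ = 15/17: (3, -4) → (36/17, 77/17); (3, 5) → (-99/17, 5/17); (-2, 4) → (-44/17, -62/17); (-3, 2) → (-6/17, -61/17); (2, 3) → (-61/17, 6/17)
T2 shear: x ← x − 1/2·y: (36/17, 77/17) → (-5/34, 77/17); (-99/17, 5/17) → (-203/34, 5/17); (-44/17, -62/17) → (-13/17, -62/17); (-6/17, -61/17) → (49/34, -61/17); (-61/17, 6/17) → (-64/17, 6/17)
T3 reflect across x = 0: (-5/34, 77/17) → (5/34, 77/17); (-203/34, 5/17) → (203/34, 5/17); (-13/17, -62/17) → (13/17, -62/17); (49/34, -61/17) → (-49/34, -61/17); (-64/17, 6/17) → (64/17, 6/17)
T4 scale by (-1, -2): (5/34, 77/17) → (-5/34, -154/17); (203/34, 5/17) → (-203/34, -10/17); (13/17, -62/17) → (-13/17, 124/17); (-49/34, -61/17) → (49/34, 122/17); (64/17, 6/17) → (-64/17, -12/17)
T5 translate by (-3, -6): (-5/34, -154/17) → (-107/34, -256/17); (-203/34, -10/17) → (-305/34, -112/17); (-13/17, 124/17) → (-64/17, 22/17); (49/34, 122/17) → (-53/34, 20/17); (-64/17, -12/17) → (-115/17, -114/17)
T6 scale by (1/2, -3): (-107/34, -256/17) → (-107/68, 768/17); (-305/34, -112/17) → (-305/68, 336/17); (-64/17, 22/17) → (-32/17, -66/17); (-53/34, 20/17) → (-53/68, -60/17); (-115/17, -114/17) → (-115/34, 342/17)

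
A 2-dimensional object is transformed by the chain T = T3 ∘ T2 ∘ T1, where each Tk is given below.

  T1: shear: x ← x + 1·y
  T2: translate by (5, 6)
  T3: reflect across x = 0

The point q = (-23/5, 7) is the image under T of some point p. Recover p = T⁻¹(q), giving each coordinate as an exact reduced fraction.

T1 = [1 1 0; 0 1 0; 0 0 1]
T2·T1 = [1 1 5; 0 1 6; 0 0 1]
T3·…·T1 = [-1 -1 -5; 0 1 6; 0 0 1]
det M = -1; M⁻¹ = [-1 -1 1; 0 1 -6; 0 0 1]
M⁻¹ · (-23/5, 7)ᵀ = (-7/5, 1)ᵀ

p = (-7/5, 1)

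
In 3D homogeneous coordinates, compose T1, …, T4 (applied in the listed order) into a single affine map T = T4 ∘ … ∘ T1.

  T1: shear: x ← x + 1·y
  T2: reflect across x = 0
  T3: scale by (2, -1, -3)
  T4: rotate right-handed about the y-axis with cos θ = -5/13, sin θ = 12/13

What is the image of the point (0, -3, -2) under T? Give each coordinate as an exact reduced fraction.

T1 shear: x ← x + 1·y: (0, -3, -2) → (-3, -3, -2)
T2 reflect across x = 0: (-3, -3, -2) → (3, -3, -2)
T3 scale by (2, -1, -3): (3, -3, -2) → (6, 3, 6)
T4 rotate right-handed about the y-axis with cos θ = -5/13, sin θ = 12/13: (6, 3, 6) → (42/13, 3, -102/13)

T(p) = (42/13, 3, -102/13)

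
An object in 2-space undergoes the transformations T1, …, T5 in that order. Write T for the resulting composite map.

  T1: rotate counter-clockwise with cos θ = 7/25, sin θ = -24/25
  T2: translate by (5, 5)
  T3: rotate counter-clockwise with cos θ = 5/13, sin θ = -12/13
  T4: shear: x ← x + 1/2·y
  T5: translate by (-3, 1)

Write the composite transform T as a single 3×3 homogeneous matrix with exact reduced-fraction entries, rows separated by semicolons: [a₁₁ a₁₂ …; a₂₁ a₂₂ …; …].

T1 = [7/25 24/25 0; -24/25 7/25 0; 0 0 1]
T2·T1 = [7/25 24/25 5; -24/25 7/25 5; 0 0 1]
T3·…·T1 = [-253/325 204/325 85/13; -204/325 -253/325 -35/13; 0 0 1]
T4·…·T1 = [-71/65 31/130 135/26; -204/325 -253/325 -35/13; 0 0 1]
T5·…·T1 = [-71/65 31/130 57/26; -204/325 -253/325 -22/13; 0 0 1]

T = [-71/65 31/130 57/26; -204/325 -253/325 -22/13; 0 0 1]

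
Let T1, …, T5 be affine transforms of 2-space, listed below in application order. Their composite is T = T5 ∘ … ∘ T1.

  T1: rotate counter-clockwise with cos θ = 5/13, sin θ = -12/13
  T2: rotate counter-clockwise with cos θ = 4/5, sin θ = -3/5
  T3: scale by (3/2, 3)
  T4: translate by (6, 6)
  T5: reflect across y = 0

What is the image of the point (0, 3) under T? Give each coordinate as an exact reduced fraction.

T1 rotate counter-clockwise with cos θ = 5/13, sin θ = -12/13: (0, 3) → (36/13, 15/13)
T2 rotate counter-clockwise with cos θ = 4/5, sin θ = -3/5: (36/13, 15/13) → (189/65, -48/65)
T3 scale by (3/2, 3): (189/65, -48/65) → (567/130, -144/65)
T4 translate by (6, 6): (567/130, -144/65) → (1347/130, 246/65)
T5 reflect across y = 0: (1347/130, 246/65) → (1347/130, -246/65)

T(p) = (1347/130, -246/65)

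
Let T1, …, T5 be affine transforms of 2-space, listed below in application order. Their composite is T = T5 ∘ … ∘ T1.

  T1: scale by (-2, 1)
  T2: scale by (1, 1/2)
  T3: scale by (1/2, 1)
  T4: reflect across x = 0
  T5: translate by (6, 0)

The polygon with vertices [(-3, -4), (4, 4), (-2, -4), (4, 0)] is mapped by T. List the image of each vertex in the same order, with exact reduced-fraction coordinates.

image vertices: (3, -2), (10, 2), (4, -2), (10, 0)

T1 scale by (-2, 1): (-3, -4) → (6, -4); (4, 4) → (-8, 4); (-2, -4) → (4, -4); (4, 0) → (-8, 0)
T2 scale by (1, 1/2): (6, -4) → (6, -2); (-8, 4) → (-8, 2); (4, -4) → (4, -2); (-8, 0) → (-8, 0)
T3 scale by (1/2, 1): (6, -2) → (3, -2); (-8, 2) → (-4, 2); (4, -2) → (2, -2); (-8, 0) → (-4, 0)
T4 reflect across x = 0: (3, -2) → (-3, -2); (-4, 2) → (4, 2); (2, -2) → (-2, -2); (-4, 0) → (4, 0)
T5 translate by (6, 0): (-3, -2) → (3, -2); (4, 2) → (10, 2); (-2, -2) → (4, -2); (4, 0) → (10, 0)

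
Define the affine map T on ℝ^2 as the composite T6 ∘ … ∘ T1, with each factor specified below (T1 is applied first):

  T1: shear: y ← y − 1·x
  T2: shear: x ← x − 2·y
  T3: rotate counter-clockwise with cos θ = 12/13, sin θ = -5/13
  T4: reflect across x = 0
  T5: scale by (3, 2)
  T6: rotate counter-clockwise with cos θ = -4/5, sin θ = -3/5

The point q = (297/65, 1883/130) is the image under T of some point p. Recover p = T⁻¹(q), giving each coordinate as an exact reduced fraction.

T1 = [1 0 0; -1 1 0; 0 0 1]
T2·T1 = [3 -2 0; -1 1 0; 0 0 1]
T3·…·T1 = [31/13 -19/13 0; -27/13 22/13 0; 0 0 1]
T4·…·T1 = [-31/13 19/13 0; -27/13 22/13 0; 0 0 1]
T5·…·T1 = [-93/13 57/13 0; -54/13 44/13 0; 0 0 1]
T6·…·T1 = [42/13 -96/65 0; 99/13 -347/65 0; 0 0 1]
det M = -6; M⁻¹ = [347/390 -16/65 0; 33/26 -7/13 0; 0 0 1]
M⁻¹ · (297/65, 1883/130)ᵀ = (1/2, -2)ᵀ

p = (1/2, -2)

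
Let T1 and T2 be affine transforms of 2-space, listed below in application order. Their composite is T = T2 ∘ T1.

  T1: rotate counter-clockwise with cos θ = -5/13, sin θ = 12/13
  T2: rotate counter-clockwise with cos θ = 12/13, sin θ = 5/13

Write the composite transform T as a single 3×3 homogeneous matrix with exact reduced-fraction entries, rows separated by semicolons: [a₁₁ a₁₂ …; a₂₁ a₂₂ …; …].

T = [-120/169 -119/169 0; 119/169 -120/169 0; 0 0 1]

T1 = [-5/13 -12/13 0; 12/13 -5/13 0; 0 0 1]
T2·T1 = [-120/169 -119/169 0; 119/169 -120/169 0; 0 0 1]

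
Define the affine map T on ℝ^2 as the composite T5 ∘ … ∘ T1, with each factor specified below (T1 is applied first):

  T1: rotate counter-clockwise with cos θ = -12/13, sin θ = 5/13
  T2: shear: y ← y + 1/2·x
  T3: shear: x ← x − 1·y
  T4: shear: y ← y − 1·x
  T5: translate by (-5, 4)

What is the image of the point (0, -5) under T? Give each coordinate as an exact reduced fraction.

T1 rotate counter-clockwise with cos θ = -12/13, sin θ = 5/13: (0, -5) → (25/13, 60/13)
T2 shear: y ← y + 1/2·x: (25/13, 60/13) → (25/13, 145/26)
T3 shear: x ← x − 1·y: (25/13, 145/26) → (-95/26, 145/26)
T4 shear: y ← y − 1·x: (-95/26, 145/26) → (-95/26, 120/13)
T5 translate by (-5, 4): (-95/26, 120/13) → (-225/26, 172/13)

T(p) = (-225/26, 172/13)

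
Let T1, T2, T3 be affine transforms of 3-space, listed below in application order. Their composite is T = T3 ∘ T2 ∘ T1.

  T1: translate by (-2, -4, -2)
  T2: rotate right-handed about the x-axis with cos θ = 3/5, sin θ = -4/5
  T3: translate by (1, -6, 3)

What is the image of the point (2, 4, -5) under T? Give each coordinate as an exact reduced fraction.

T1 translate by (-2, -4, -2): (2, 4, -5) → (0, 0, -7)
T2 rotate right-handed about the x-axis with cos θ = 3/5, sin θ = -4/5: (0, 0, -7) → (0, -28/5, -21/5)
T3 translate by (1, -6, 3): (0, -28/5, -21/5) → (1, -58/5, -6/5)

T(p) = (1, -58/5, -6/5)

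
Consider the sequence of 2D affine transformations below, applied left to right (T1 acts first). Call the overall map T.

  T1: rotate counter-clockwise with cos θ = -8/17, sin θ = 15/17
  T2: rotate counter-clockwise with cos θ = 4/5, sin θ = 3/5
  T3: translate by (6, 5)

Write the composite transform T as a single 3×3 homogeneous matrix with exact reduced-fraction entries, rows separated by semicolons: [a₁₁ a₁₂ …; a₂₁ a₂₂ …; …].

T = [-77/85 -36/85 6; 36/85 -77/85 5; 0 0 1]

T1 = [-8/17 -15/17 0; 15/17 -8/17 0; 0 0 1]
T2·T1 = [-77/85 -36/85 0; 36/85 -77/85 0; 0 0 1]
T3·…·T1 = [-77/85 -36/85 6; 36/85 -77/85 5; 0 0 1]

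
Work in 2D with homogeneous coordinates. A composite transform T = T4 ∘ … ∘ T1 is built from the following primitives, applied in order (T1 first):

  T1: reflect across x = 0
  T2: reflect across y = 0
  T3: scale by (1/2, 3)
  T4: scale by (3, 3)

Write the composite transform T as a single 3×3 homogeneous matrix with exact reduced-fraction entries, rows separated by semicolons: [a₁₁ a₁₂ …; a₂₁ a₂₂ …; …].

T1 = [-1 0 0; 0 1 0; 0 0 1]
T2·T1 = [-1 0 0; 0 -1 0; 0 0 1]
T3·…·T1 = [-1/2 0 0; 0 -3 0; 0 0 1]
T4·…·T1 = [-3/2 0 0; 0 -9 0; 0 0 1]

T = [-3/2 0 0; 0 -9 0; 0 0 1]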